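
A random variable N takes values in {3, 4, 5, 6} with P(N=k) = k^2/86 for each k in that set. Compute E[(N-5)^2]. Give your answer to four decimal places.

E[(N-5)^2] = Σ (n-5)^2·P(N=n)
 = 4·9/86 + 1·8/43 + 0·25/86 + 1·18/43
 = 18/43 + 8/43 + 0 + 18/43
 = 44/43

1.0233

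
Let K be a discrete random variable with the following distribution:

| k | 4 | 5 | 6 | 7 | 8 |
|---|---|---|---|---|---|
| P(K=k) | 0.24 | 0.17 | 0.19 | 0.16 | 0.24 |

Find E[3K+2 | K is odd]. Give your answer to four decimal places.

19.9091

P(K is odd) = 0.17 + 0.16 = 0.33.
E[3K+2 | K is odd] = [17·0.17 + 23·0.16] / 0.33
 = 6.57 / 0.33
 = 219/11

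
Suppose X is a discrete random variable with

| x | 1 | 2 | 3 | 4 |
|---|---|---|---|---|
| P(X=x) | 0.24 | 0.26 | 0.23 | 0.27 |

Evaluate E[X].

2.53

E[X] = Σ x·P(X=x)
 = 1·0.24 + 2·0.26 + 3·0.23 + 4·0.27
 = 0.24 + 0.52 + 0.69 + 1.08
 = 2.53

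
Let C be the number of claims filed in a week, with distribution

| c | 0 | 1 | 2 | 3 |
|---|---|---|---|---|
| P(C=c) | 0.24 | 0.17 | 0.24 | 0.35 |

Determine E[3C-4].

E[3C-4] = Σ (3c-4)·P(C=c)
 = (-4)·0.24 + (-1)·0.17 + 2·0.24 + 5·0.35
 = (-0.96) + (-0.17) + 0.48 + 1.75
 = 1.1

1.1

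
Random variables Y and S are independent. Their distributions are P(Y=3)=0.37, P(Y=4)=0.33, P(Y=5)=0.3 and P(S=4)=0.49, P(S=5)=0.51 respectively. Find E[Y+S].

E[Y+S] = Σ_y Σ_s (y+s) · P(Y=y)P(S=s)
 = 7·0.1813 + 8·0.1887 + 8·0.1617 + 9·0.1683 + 9·0.147 + 10·0.153
 = 1.2691 + 1.5096 + 1.2936 + 1.5147 + 1.323 + 1.53
 = 8.44

8.44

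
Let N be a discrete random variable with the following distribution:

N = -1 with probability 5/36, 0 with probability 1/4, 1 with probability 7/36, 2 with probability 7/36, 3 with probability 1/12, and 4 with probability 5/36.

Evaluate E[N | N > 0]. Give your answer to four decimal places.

2.2727

P(N > 0) = 7/36 + 7/36 + 1/12 + 5/36 = 11/18.
E[N | N > 0] = [1·7/36 + 2·7/36 + 3·1/12 + 4·5/36] / (11/18)
 = 25/18 / (11/18)
 = 25/11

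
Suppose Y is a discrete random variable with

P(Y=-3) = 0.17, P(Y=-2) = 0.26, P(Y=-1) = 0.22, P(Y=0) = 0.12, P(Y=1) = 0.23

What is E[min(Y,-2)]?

E[min(Y,-2)] = Σ min(y,-2)·P(Y=y)
 = (-3)·0.17 + (-2)·0.26 + (-2)·0.22 + (-2)·0.12 + (-2)·0.23
 = (-0.51) + (-0.52) + (-0.44) + (-0.24) + (-0.46)
 = -2.17

-2.17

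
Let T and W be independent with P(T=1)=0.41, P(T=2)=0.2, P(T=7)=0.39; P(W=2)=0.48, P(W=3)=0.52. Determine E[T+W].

E[T+W] = Σ_t Σ_w (t+w) · P(T=t)P(W=w)
 = 3·0.1968 + 4·0.2132 + 4·0.096 + 5·0.104 + 9·0.1872 + 10·0.2028
 = 0.5904 + 0.8528 + 0.384 + 0.52 + 1.6848 + 2.028
 = 6.06

6.06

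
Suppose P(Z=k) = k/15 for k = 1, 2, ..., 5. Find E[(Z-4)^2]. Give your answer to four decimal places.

1.6667

E[(Z-4)^2] = Σ (z-4)^2·P(Z=z)
 = 9·1/15 + 4·2/15 + 1·1/5 + 0·4/15 + 1·1/3
 = 3/5 + 8/15 + 1/5 + 0 + 1/3
 = 5/3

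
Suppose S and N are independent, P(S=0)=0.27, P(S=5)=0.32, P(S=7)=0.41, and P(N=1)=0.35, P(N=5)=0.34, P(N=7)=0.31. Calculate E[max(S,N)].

5.8078

E[max(S,N)] = Σ_s Σ_n max(s,n) · P(S=s)P(N=n)
 = 1·0.0945 + 5·0.0918 + 7·0.0837 + 5·0.112 + 5·0.1088 + 7·0.0992 + 7·0.1435 + 7·0.1394 + 7·0.1271
 = 0.0945 + 0.459 + 0.5859 + 0.56 + 0.544 + 0.6944 + 1.0045 + 0.9758 + 0.8897
 = 5.8078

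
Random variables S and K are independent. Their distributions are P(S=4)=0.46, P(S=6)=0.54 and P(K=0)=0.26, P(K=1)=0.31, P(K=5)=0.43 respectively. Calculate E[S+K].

7.54

E[S+K] = Σ_s Σ_k (s+k) · P(S=s)P(K=k)
 = 4·0.1196 + 5·0.1426 + 9·0.1978 + 6·0.1404 + 7·0.1674 + 11·0.2322
 = 0.4784 + 0.713 + 1.7802 + 0.8424 + 1.1718 + 2.5542
 = 7.54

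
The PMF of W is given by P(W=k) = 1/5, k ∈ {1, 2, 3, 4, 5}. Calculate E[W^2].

E[W^2] = Σ w^2·P(W=w)
 = 1·1/5 + 4·1/5 + 9·1/5 + 16·1/5 + 25·1/5
 = 1/5 + 4/5 + 9/5 + 16/5 + 5
 = 11

11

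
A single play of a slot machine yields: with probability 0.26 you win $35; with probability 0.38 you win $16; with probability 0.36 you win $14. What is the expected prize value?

20.22

E[payout] = 35·0.26 + 16·0.38 + 14·0.36
 = 9.1 + 6.08 + 5.04
 = 20.22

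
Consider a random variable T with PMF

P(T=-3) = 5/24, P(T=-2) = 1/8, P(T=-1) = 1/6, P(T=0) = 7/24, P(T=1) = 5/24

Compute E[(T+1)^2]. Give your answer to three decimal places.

E[(T+1)^2] = Σ (t+1)^2·P(T=t)
 = 4·5/24 + 1·1/8 + 0·1/6 + 1·7/24 + 4·5/24
 = 5/6 + 1/8 + 0 + 7/24 + 5/6
 = 25/12

2.083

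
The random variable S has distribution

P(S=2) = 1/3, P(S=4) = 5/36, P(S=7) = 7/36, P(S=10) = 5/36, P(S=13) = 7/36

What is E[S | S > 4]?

P(S > 4) = 7/36 + 5/36 + 7/36 = 19/36.
E[S | S > 4] = [7·7/36 + 10·5/36 + 13·7/36] / (19/36)
 = 95/18 / (19/36)
 = 10

10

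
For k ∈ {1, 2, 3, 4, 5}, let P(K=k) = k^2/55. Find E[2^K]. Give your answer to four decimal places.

E[2^K] = Σ 2^k·P(K=k)
 = 2·1/55 + 4·4/55 + 8·9/55 + 16·16/55 + 32·5/11
 = 2/55 + 16/55 + 72/55 + 256/55 + 160/11
 = 1146/55

20.8364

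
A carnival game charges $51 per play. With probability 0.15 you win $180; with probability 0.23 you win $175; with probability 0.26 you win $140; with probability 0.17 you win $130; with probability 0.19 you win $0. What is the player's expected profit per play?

74.75

E[payout] = 180·0.15 + 175·0.23 + 140·0.26 + 130·0.17 + 0·0.19
 = 27 + 40.25 + 36.4 + 22.1 + 0
 = 125.75
Net = 125.75 - 51 = 74.75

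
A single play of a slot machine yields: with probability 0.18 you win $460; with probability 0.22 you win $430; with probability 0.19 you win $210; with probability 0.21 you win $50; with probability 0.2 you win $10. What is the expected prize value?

E[payout] = 460·0.18 + 430·0.22 + 210·0.19 + 50·0.21 + 10·0.2
 = 82.8 + 94.6 + 39.9 + 10.5 + 2
 = 229.8

229.8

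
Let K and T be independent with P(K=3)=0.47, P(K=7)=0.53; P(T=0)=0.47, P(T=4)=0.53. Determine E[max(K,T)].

E[max(K,T)] = Σ_k Σ_t max(k,t) · P(K=k)P(T=t)
 = 3·0.2209 + 4·0.2491 + 7·0.2491 + 7·0.2809
 = 0.6627 + 0.9964 + 1.7437 + 1.9663
 = 5.3691

5.3691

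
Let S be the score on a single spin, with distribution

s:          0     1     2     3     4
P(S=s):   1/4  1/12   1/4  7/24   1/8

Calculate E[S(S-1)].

3.75

E[S(S-1)] = Σ s(s-1)·P(S=s)
 = 0·1/4 + 0·1/12 + 2·1/4 + 6·7/24 + 12·1/8
 = 0 + 0 + 1/2 + 7/4 + 3/2
 = 15/4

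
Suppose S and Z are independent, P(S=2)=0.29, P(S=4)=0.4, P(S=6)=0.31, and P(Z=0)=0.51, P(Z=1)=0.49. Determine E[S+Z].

E[S+Z] = Σ_s Σ_z (s+z) · P(S=s)P(Z=z)
 = 2·0.1479 + 3·0.1421 + 4·0.204 + 5·0.196 + 6·0.1581 + 7·0.1519
 = 0.2958 + 0.4263 + 0.816 + 0.98 + 0.9486 + 1.0633
 = 4.53

4.53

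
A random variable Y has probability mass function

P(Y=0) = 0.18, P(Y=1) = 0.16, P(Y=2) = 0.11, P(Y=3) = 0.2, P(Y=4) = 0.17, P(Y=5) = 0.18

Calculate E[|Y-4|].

E[|Y-4|] = Σ |y-4|·P(Y=y)
 = 4·0.18 + 3·0.16 + 2·0.11 + 1·0.2 + 0·0.17 + 1·0.18
 = 0.72 + 0.48 + 0.22 + 0.2 + 0 + 0.18
 = 1.8

1.8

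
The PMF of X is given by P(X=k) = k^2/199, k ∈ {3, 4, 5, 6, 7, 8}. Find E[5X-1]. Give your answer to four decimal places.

E[5X-1] = Σ (5x-1)·P(X=x)
 = 14·9/199 + 19·16/199 + 24·25/199 + 29·36/199 + 34·49/199 + 39·64/199
 = 126/199 + 304/199 + 600/199 + 1044/199 + 1666/199 + 2496/199
 = 6236/199

31.3367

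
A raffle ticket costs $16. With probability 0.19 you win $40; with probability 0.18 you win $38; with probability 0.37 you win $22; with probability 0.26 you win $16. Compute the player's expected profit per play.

10.74

E[payout] = 40·0.19 + 38·0.18 + 22·0.37 + 16·0.26
 = 7.6 + 6.84 + 8.14 + 4.16
 = 26.74
Net = 26.74 - 16 = 10.74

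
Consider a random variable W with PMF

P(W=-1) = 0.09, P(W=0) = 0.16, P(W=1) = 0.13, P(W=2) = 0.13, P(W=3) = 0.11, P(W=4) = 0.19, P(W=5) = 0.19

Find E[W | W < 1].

P(W < 1) = 0.09 + 0.16 = 0.25.
E[W | W < 1] = [(-1)·0.09 + 0·0.16] / 0.25
 = -0.09 / 0.25
 = -9/25

-0.36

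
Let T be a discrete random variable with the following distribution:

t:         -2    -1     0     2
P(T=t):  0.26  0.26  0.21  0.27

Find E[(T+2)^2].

E[(T+2)^2] = Σ (t+2)^2·P(T=t)
 = 0·0.26 + 1·0.26 + 4·0.21 + 16·0.27
 = 0 + 0.26 + 0.84 + 4.32
 = 5.42

5.42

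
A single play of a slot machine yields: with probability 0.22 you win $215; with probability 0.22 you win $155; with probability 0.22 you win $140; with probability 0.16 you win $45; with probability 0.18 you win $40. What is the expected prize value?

E[payout] = 215·0.22 + 155·0.22 + 140·0.22 + 45·0.16 + 40·0.18
 = 47.3 + 34.1 + 30.8 + 7.2 + 7.2
 = 126.6

126.6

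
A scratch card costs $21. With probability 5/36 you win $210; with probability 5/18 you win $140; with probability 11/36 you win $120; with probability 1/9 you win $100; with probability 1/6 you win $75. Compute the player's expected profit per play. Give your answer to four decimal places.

107.3333

E[payout] = 210·5/36 + 140·5/18 + 120·11/36 + 100·1/9 + 75·1/6
 = 175/6 + 350/9 + 110/3 + 100/9 + 25/2
 = 385/3
Net = 385/3 - 21 = 322/3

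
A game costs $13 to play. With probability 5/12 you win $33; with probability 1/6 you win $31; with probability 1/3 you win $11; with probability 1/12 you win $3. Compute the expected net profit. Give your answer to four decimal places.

E[payout] = 33·5/12 + 31·1/6 + 11·1/3 + 3·1/12
 = 55/4 + 31/6 + 11/3 + 1/4
 = 137/6
Net = 137/6 - 13 = 59/6

9.8333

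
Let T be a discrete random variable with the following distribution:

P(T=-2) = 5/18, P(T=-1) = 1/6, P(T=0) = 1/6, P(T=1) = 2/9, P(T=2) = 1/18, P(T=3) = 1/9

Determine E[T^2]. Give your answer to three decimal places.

E[T^2] = Σ t^2·P(T=t)
 = 4·5/18 + 1·1/6 + 0·1/6 + 1·2/9 + 4·1/18 + 9·1/9
 = 10/9 + 1/6 + 0 + 2/9 + 2/9 + 1
 = 49/18

2.722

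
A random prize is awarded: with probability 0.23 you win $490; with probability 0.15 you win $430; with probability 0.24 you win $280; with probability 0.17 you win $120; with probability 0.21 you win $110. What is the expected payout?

287.9

E[payout] = 490·0.23 + 430·0.15 + 280·0.24 + 120·0.17 + 110·0.21
 = 112.7 + 64.5 + 67.2 + 20.4 + 23.1
 = 287.9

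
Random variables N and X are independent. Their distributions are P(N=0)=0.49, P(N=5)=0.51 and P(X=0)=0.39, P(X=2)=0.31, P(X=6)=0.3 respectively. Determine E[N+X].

4.97

E[N+X] = Σ_n Σ_x (n+x) · P(N=n)P(X=x)
 = 0·0.1911 + 2·0.1519 + 6·0.147 + 5·0.1989 + 7·0.1581 + 11·0.153
 = 0 + 0.3038 + 0.882 + 0.9945 + 1.1067 + 1.683
 = 4.97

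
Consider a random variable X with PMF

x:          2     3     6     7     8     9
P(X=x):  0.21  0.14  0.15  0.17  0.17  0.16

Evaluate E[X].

5.73

E[X] = Σ x·P(X=x)
 = 2·0.21 + 3·0.14 + 6·0.15 + 7·0.17 + 8·0.17 + 9·0.16
 = 0.42 + 0.42 + 0.9 + 1.19 + 1.36 + 1.44
 = 5.73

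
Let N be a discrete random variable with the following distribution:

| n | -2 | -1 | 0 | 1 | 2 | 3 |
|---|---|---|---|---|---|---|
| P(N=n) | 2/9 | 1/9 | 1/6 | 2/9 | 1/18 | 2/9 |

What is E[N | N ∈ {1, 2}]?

1.2

P(N ∈ {1, 2}) = 2/9 + 1/18 = 5/18.
E[N | N ∈ {1, 2}] = [1·2/9 + 2·1/18] / (5/18)
 = 1/3 / (5/18)
 = 6/5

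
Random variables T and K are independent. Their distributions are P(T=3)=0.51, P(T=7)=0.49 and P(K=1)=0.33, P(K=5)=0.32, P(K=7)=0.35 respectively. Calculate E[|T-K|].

2.6608

E[|T-K|] = Σ_t Σ_k |t-k| · P(T=t)P(K=k)
 = 2·0.1683 + 2·0.1632 + 4·0.1785 + 6·0.1617 + 2·0.1568 + 0·0.1715
 = 0.3366 + 0.3264 + 0.714 + 0.9702 + 0.3136 + 0
 = 2.6608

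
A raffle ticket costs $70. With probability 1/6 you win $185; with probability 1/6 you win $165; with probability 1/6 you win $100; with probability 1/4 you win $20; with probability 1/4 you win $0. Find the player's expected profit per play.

10

E[payout] = 185·1/6 + 165·1/6 + 100·1/6 + 20·1/4 + 0·1/4
 = 185/6 + 55/2 + 50/3 + 5 + 0
 = 80
Net = 80 - 70 = 10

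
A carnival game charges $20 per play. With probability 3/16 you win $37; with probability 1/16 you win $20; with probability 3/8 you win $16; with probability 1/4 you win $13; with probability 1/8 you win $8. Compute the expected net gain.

E[payout] = 37·3/16 + 20·1/16 + 16·3/8 + 13·1/4 + 8·1/8
 = 111/16 + 5/4 + 6 + 13/4 + 1
 = 295/16
Net = 295/16 - 20 = -25/16

-1.5625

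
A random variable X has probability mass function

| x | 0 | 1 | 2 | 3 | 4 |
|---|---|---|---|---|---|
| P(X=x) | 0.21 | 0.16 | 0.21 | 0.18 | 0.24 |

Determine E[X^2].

E[X^2] = Σ x^2·P(X=x)
 = 0·0.21 + 1·0.16 + 4·0.21 + 9·0.18 + 16·0.24
 = 0 + 0.16 + 0.84 + 1.62 + 3.84
 = 6.46

6.46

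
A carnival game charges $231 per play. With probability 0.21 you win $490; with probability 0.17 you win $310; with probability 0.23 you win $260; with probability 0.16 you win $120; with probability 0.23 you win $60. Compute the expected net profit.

E[payout] = 490·0.21 + 310·0.17 + 260·0.23 + 120·0.16 + 60·0.23
 = 102.9 + 52.7 + 59.8 + 19.2 + 13.8
 = 248.4
Net = 248.4 - 231 = 17.4

17.4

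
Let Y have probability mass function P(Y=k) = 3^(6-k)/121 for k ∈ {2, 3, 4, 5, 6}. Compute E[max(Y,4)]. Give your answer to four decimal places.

E[max(Y,4)] = Σ max(y,4)·P(Y=y)
 = 4·81/121 + 4·27/121 + 4·9/121 + 5·3/121 + 6·1/121
 = 324/121 + 108/121 + 36/121 + 15/121 + 6/121
 = 489/121

4.0413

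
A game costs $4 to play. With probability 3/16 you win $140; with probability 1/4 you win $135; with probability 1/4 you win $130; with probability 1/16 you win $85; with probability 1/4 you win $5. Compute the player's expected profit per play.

E[payout] = 140·3/16 + 135·1/4 + 130·1/4 + 85·1/16 + 5·1/4
 = 105/4 + 135/4 + 65/2 + 85/16 + 5/4
 = 1585/16
Net = 1585/16 - 4 = 1521/16

95.0625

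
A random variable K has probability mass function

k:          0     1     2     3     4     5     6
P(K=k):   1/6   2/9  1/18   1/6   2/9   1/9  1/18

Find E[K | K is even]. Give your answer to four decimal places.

P(K is even) = 1/6 + 1/18 + 2/9 + 1/18 = 1/2.
E[K | K is even] = [0·1/6 + 2·1/18 + 4·2/9 + 6·1/18] / (1/2)
 = 4/3 / (1/2)
 = 8/3

2.6667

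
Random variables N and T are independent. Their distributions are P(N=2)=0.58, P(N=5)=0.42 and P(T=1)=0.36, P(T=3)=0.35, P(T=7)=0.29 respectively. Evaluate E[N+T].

6.7

E[N+T] = Σ_n Σ_t (n+t) · P(N=n)P(T=t)
 = 3·0.2088 + 5·0.203 + 9·0.1682 + 6·0.1512 + 8·0.147 + 12·0.1218
 = 0.6264 + 1.015 + 1.5138 + 0.9072 + 1.176 + 1.4616
 = 6.7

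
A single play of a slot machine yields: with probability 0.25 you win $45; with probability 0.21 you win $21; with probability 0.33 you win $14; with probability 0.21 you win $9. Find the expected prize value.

E[payout] = 45·0.25 + 21·0.21 + 14·0.33 + 9·0.21
 = 11.25 + 4.41 + 4.62 + 1.89
 = 22.17

22.17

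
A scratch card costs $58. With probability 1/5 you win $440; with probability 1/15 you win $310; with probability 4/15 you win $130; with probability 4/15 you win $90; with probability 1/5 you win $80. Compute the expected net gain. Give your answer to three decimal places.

125.333

E[payout] = 440·1/5 + 310·1/15 + 130·4/15 + 90·4/15 + 80·1/5
 = 88 + 62/3 + 104/3 + 24 + 16
 = 550/3
Net = 550/3 - 58 = 376/3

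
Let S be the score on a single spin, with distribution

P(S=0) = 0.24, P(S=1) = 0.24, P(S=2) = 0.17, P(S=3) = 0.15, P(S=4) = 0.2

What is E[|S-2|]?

1.27

E[|S-2|] = Σ |s-2|·P(S=s)
 = 2·0.24 + 1·0.24 + 0·0.17 + 1·0.15 + 2·0.2
 = 0.48 + 0.24 + 0 + 0.15 + 0.4
 = 1.27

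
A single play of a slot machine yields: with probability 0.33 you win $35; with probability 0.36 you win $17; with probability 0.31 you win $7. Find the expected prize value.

E[payout] = 35·0.33 + 17·0.36 + 7·0.31
 = 11.55 + 6.12 + 2.17
 = 19.84

19.84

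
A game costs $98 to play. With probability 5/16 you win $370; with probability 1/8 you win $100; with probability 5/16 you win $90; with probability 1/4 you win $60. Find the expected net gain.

73.25

E[payout] = 370·5/16 + 100·1/8 + 90·5/16 + 60·1/4
 = 925/8 + 25/2 + 225/8 + 15
 = 685/4
Net = 685/4 - 98 = 293/4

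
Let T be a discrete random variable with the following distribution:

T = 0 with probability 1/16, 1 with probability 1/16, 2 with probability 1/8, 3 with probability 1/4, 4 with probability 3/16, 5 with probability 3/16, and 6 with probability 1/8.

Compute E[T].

E[T] = Σ t·P(T=t)
 = 0·1/16 + 1·1/16 + 2·1/8 + 3·1/4 + 4·3/16 + 5·3/16 + 6·1/8
 = 0 + 1/16 + 1/4 + 3/4 + 3/4 + 15/16 + 3/4
 = 7/2

3.5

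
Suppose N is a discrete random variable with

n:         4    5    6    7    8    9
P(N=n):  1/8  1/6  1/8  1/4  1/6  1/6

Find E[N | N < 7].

5

P(N < 7) = 1/8 + 1/6 + 1/8 = 5/12.
E[N | N < 7] = [4·1/8 + 5·1/6 + 6·1/8] / (5/12)
 = 25/12 / (5/12)
 = 5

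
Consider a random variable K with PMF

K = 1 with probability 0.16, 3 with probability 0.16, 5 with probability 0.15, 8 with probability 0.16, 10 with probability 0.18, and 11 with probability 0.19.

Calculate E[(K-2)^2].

34.34

E[(K-2)^2] = Σ (k-2)^2·P(K=k)
 = 1·0.16 + 1·0.16 + 9·0.15 + 36·0.16 + 64·0.18 + 81·0.19
 = 0.16 + 0.16 + 1.35 + 5.76 + 11.52 + 15.39
 = 34.34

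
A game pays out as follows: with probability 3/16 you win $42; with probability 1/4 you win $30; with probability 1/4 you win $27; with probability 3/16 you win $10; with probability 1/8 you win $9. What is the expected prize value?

25.125

E[payout] = 42·3/16 + 30·1/4 + 27·1/4 + 10·3/16 + 9·1/8
 = 63/8 + 15/2 + 27/4 + 15/8 + 9/8
 = 201/8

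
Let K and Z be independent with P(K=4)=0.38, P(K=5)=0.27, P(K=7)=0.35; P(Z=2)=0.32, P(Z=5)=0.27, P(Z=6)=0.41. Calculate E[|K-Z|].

E[|K-Z|] = Σ_k Σ_z |k-z| · P(K=k)P(Z=z)
 = 2·0.1216 + 1·0.1026 + 2·0.1558 + 3·0.0864 + 0·0.0729 + 1·0.1107 + 5·0.112 + 2·0.0945 + 1·0.1435
 = 0.2432 + 0.1026 + 0.3116 + 0.2592 + 0 + 0.1107 + 0.56 + 0.189 + 0.1435
 = 1.9198

1.9198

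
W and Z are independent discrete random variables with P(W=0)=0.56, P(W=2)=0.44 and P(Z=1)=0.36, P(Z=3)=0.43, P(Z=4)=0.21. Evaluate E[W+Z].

E[W+Z] = Σ_w Σ_z (w+z) · P(W=w)P(Z=z)
 = 1·0.2016 + 3·0.2408 + 4·0.1176 + 3·0.1584 + 5·0.1892 + 6·0.0924
 = 0.2016 + 0.7224 + 0.4704 + 0.4752 + 0.946 + 0.5544
 = 3.37

3.37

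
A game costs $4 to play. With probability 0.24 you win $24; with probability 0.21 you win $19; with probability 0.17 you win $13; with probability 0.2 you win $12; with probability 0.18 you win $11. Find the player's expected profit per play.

12.34

E[payout] = 24·0.24 + 19·0.21 + 13·0.17 + 12·0.2 + 11·0.18
 = 5.76 + 3.99 + 2.21 + 2.4 + 1.98
 = 16.34
Net = 16.34 - 4 = 12.34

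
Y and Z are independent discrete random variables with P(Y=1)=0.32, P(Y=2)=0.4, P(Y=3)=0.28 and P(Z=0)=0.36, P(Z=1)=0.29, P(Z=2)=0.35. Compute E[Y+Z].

E[Y+Z] = Σ_y Σ_z (y+z) · P(Y=y)P(Z=z)
 = 1·0.1152 + 2·0.0928 + 3·0.112 + 2·0.144 + 3·0.116 + 4·0.14 + 3·0.1008 + 4·0.0812 + 5·0.098
 = 0.1152 + 0.1856 + 0.336 + 0.288 + 0.348 + 0.56 + 0.3024 + 0.3248 + 0.49
 = 2.95

2.95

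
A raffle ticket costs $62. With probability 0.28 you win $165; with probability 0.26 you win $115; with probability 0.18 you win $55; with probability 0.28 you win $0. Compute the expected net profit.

E[payout] = 165·0.28 + 115·0.26 + 55·0.18 + 0·0.28
 = 46.2 + 29.9 + 9.9 + 0
 = 86
Net = 86 - 62 = 24

24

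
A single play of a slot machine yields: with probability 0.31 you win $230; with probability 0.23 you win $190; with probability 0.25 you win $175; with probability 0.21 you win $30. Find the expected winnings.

165.05

E[payout] = 230·0.31 + 190·0.23 + 175·0.25 + 30·0.21
 = 71.3 + 43.7 + 43.75 + 6.3
 = 165.05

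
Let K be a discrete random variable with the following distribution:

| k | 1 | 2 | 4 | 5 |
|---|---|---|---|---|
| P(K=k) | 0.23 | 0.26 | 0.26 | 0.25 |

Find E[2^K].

13.66

E[2^K] = Σ 2^k·P(K=k)
 = 2·0.23 + 4·0.26 + 16·0.26 + 32·0.25
 = 0.46 + 1.04 + 4.16 + 8
 = 13.66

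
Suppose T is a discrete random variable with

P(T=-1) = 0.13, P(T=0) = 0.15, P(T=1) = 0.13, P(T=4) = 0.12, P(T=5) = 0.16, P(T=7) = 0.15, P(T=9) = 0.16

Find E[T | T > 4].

P(T > 4) = 0.16 + 0.15 + 0.16 = 0.47.
E[T | T > 4] = [5·0.16 + 7·0.15 + 9·0.16] / 0.47
 = 3.29 / 0.47
 = 7

7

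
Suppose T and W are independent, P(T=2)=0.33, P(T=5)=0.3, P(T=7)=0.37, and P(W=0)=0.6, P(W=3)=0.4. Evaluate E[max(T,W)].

4.882

E[max(T,W)] = Σ_t Σ_w max(t,w) · P(T=t)P(W=w)
 = 2·0.198 + 3·0.132 + 5·0.18 + 5·0.12 + 7·0.222 + 7·0.148
 = 0.396 + 0.396 + 0.9 + 0.6 + 1.554 + 1.036
 = 4.882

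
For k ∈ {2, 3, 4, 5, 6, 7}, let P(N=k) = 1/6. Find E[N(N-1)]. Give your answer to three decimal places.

E[N(N-1)] = Σ n(n-1)·P(N=n)
 = 2·1/6 + 6·1/6 + 12·1/6 + 20·1/6 + 30·1/6 + 42·1/6
 = 1/3 + 1 + 2 + 10/3 + 5 + 7
 = 56/3

18.667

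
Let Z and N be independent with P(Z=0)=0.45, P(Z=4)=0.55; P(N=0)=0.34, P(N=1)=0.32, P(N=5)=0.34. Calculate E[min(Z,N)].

E[min(Z,N)] = Σ_z Σ_n min(z,n) · P(Z=z)P(N=n)
 = 0·0.153 + 0·0.144 + 0·0.153 + 0·0.187 + 1·0.176 + 4·0.187
 = 0 + 0 + 0 + 0 + 0.176 + 0.748
 = 0.924

0.924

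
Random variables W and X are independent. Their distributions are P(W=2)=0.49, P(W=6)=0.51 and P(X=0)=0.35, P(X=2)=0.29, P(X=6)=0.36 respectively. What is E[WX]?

11.0696

E[WX] = Σ_w Σ_x wx · P(W=w)P(X=x)
 = 0·0.1715 + 4·0.1421 + 12·0.1764 + 0·0.1785 + 12·0.1479 + 36·0.1836
 = 0 + 0.5684 + 2.1168 + 0 + 1.7748 + 6.6096
 = 11.0696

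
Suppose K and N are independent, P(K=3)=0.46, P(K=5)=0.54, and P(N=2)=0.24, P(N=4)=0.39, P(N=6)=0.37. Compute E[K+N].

E[K+N] = Σ_k Σ_n (k+n) · P(K=k)P(N=n)
 = 5·0.1104 + 7·0.1794 + 9·0.1702 + 7·0.1296 + 9·0.2106 + 11·0.1998
 = 0.552 + 1.2558 + 1.5318 + 0.9072 + 1.8954 + 2.1978
 = 8.34

8.34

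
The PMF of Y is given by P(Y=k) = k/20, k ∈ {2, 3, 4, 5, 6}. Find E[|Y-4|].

E[|Y-4|] = Σ |y-4|·P(Y=y)
 = 2·1/10 + 1·3/20 + 0·1/5 + 1·1/4 + 2·3/10
 = 1/5 + 3/20 + 0 + 1/4 + 3/5
 = 6/5

1.2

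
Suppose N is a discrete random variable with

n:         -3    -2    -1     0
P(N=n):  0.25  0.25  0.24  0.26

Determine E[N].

E[N] = Σ n·P(N=n)
 = (-3)·0.25 + (-2)·0.25 + (-1)·0.24 + 0·0.26
 = (-0.75) + (-0.5) + (-0.24) + 0
 = -1.49

-1.49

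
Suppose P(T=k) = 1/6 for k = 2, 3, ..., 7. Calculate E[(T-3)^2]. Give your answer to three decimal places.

E[(T-3)^2] = Σ (t-3)^2·P(T=t)
 = 1·1/6 + 0·1/6 + 1·1/6 + 4·1/6 + 9·1/6 + 16·1/6
 = 1/6 + 0 + 1/6 + 2/3 + 3/2 + 8/3
 = 31/6

5.167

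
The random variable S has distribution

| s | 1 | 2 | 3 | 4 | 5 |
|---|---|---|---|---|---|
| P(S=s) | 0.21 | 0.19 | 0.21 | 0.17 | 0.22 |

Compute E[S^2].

E[S^2] = Σ s^2·P(S=s)
 = 1·0.21 + 4·0.19 + 9·0.21 + 16·0.17 + 25·0.22
 = 0.21 + 0.76 + 1.89 + 2.72 + 5.5
 = 11.08

11.08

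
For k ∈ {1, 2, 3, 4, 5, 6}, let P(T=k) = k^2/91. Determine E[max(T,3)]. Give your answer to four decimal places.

E[max(T,3)] = Σ max(t,3)·P(T=t)
 = 3·1/91 + 3·4/91 + 3·9/91 + 4·16/91 + 5·25/91 + 6·36/91
 = 3/91 + 12/91 + 27/91 + 64/91 + 125/91 + 216/91
 = 447/91

4.9121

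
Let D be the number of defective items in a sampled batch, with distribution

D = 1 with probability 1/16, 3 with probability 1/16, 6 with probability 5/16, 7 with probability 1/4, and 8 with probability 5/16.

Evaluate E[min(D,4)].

3.75

E[min(D,4)] = Σ min(d,4)·P(D=d)
 = 1·1/16 + 3·1/16 + 4·5/16 + 4·1/4 + 4·5/16
 = 1/16 + 3/16 + 5/4 + 1 + 5/4
 = 15/4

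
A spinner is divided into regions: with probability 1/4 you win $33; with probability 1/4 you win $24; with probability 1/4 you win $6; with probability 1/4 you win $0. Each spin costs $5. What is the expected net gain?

E[payout] = 33·1/4 + 24·1/4 + 6·1/4 + 0·1/4
 = 33/4 + 6 + 3/2 + 0
 = 63/4
Net = 63/4 - 5 = 43/4

10.75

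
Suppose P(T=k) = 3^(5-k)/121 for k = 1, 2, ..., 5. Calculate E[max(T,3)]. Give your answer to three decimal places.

E[max(T,3)] = Σ max(t,3)·P(T=t)
 = 3·81/121 + 3·27/121 + 3·9/121 + 4·3/121 + 5·1/121
 = 243/121 + 81/121 + 27/121 + 12/121 + 5/121
 = 368/121

3.041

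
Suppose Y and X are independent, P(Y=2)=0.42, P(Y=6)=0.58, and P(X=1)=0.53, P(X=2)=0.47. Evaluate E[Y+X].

E[Y+X] = Σ_y Σ_x (y+x) · P(Y=y)P(X=x)
 = 3·0.2226 + 4·0.1974 + 7·0.3074 + 8·0.2726
 = 0.6678 + 0.7896 + 2.1518 + 2.1808
 = 5.79

5.79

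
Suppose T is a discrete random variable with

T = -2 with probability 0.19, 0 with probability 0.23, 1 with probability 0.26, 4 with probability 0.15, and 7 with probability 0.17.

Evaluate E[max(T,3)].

3.83

E[max(T,3)] = Σ max(t,3)·P(T=t)
 = 3·0.19 + 3·0.23 + 3·0.26 + 4·0.15 + 7·0.17
 = 0.57 + 0.69 + 0.78 + 0.6 + 1.19
 = 3.83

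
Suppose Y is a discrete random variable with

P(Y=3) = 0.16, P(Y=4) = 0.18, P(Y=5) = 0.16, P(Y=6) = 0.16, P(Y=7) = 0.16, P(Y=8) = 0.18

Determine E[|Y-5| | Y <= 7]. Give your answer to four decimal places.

1.1951

P(Y <= 7) = 0.16 + 0.18 + 0.16 + 0.16 + 0.16 = 0.82.
E[|Y-5| | Y <= 7] = [2·0.16 + 1·0.18 + 0·0.16 + 1·0.16 + 2·0.16] / 0.82
 = 0.98 / 0.82
 = 49/41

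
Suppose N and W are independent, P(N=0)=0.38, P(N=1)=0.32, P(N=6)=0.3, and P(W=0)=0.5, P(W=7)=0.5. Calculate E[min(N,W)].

E[min(N,W)] = Σ_n Σ_w min(n,w) · P(N=n)P(W=w)
 = 0·0.19 + 0·0.19 + 0·0.16 + 1·0.16 + 0·0.15 + 6·0.15
 = 0 + 0 + 0 + 0.16 + 0 + 0.9
 = 1.06

1.06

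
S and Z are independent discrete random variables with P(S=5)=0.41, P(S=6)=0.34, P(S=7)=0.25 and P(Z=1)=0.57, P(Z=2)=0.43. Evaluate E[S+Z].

7.27

E[S+Z] = Σ_s Σ_z (s+z) · P(S=s)P(Z=z)
 = 6·0.2337 + 7·0.1763 + 7·0.1938 + 8·0.1462 + 8·0.1425 + 9·0.1075
 = 1.4022 + 1.2341 + 1.3566 + 1.1696 + 1.14 + 0.9675
 = 7.27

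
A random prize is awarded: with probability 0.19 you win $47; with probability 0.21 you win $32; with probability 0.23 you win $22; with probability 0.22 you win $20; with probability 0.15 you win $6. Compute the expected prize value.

E[payout] = 47·0.19 + 32·0.21 + 22·0.23 + 20·0.22 + 6·0.15
 = 8.93 + 6.72 + 5.06 + 4.4 + 0.9
 = 26.01

26.01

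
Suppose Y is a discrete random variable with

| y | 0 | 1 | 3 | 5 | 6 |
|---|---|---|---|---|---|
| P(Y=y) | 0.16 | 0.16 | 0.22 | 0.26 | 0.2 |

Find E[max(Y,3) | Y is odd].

3.8125

P(Y is odd) = 0.16 + 0.22 + 0.26 = 0.64.
E[max(Y,3) | Y is odd] = [3·0.16 + 3·0.22 + 5·0.26] / 0.64
 = 2.44 / 0.64
 = 61/16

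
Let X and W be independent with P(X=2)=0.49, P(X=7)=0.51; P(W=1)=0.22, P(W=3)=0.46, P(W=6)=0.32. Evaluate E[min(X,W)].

2.6674

E[min(X,W)] = Σ_x Σ_w min(x,w) · P(X=x)P(W=w)
 = 1·0.1078 + 2·0.2254 + 2·0.1568 + 1·0.1122 + 3·0.2346 + 6·0.1632
 = 0.1078 + 0.4508 + 0.3136 + 0.1122 + 0.7038 + 0.9792
 = 2.6674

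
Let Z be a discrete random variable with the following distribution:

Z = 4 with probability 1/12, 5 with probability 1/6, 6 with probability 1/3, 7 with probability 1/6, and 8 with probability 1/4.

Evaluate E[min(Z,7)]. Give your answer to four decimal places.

6.0833

E[min(Z,7)] = Σ min(z,7)·P(Z=z)
 = 4·1/12 + 5·1/6 + 6·1/3 + 7·1/6 + 7·1/4
 = 1/3 + 5/6 + 2 + 7/6 + 7/4
 = 73/12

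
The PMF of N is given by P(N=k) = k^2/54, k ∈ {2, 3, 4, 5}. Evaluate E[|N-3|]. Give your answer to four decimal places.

1.2963

E[|N-3|] = Σ |n-3|·P(N=n)
 = 1·2/27 + 0·1/6 + 1·8/27 + 2·25/54
 = 2/27 + 0 + 8/27 + 25/27
 = 35/27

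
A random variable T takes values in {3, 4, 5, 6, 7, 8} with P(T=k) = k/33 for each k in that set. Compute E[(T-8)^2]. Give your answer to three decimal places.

E[(T-8)^2] = Σ (t-8)^2·P(T=t)
 = 25·1/11 + 16·4/33 + 9·5/33 + 4·2/11 + 1·7/33 + 0·8/33
 = 25/11 + 64/33 + 15/11 + 8/11 + 7/33 + 0
 = 215/33

6.515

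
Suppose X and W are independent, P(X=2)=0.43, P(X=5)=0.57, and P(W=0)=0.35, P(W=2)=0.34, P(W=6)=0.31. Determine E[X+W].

6.25

E[X+W] = Σ_x Σ_w (x+w) · P(X=x)P(W=w)
 = 2·0.1505 + 4·0.1462 + 8·0.1333 + 5·0.1995 + 7·0.1938 + 11·0.1767
 = 0.301 + 0.5848 + 1.0664 + 0.9975 + 1.3566 + 1.9437
 = 6.25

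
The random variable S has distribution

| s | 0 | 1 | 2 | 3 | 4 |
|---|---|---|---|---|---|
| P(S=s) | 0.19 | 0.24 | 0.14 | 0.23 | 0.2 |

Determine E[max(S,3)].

E[max(S,3)] = Σ max(s,3)·P(S=s)
 = 3·0.19 + 3·0.24 + 3·0.14 + 3·0.23 + 4·0.2
 = 0.57 + 0.72 + 0.42 + 0.69 + 0.8
 = 3.2

3.2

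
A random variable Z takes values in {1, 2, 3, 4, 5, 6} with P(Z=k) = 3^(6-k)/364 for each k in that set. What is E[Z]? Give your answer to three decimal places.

E[Z] = Σ z·P(Z=z)
 = 1·243/364 + 2·81/364 + 3·27/364 + 4·9/364 + 5·3/364 + 6·1/364
 = 243/364 + 81/182 + 81/364 + 9/91 + 15/364 + 3/182
 = 543/364

1.492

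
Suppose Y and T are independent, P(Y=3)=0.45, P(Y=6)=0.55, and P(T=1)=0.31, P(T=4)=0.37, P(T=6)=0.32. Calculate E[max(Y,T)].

E[max(Y,T)] = Σ_y Σ_t max(y,t) · P(Y=y)P(T=t)
 = 3·0.1395 + 4·0.1665 + 6·0.144 + 6·0.1705 + 6·0.2035 + 6·0.176
 = 0.4185 + 0.666 + 0.864 + 1.023 + 1.221 + 1.056
 = 5.2485

5.2485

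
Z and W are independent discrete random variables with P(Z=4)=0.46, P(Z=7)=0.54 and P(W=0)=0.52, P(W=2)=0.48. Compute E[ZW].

E[ZW] = Σ_z Σ_w zw · P(Z=z)P(W=w)
 = 0·0.2392 + 8·0.2208 + 0·0.2808 + 14·0.2592
 = 0 + 1.7664 + 0 + 3.6288
 = 5.3952

5.3952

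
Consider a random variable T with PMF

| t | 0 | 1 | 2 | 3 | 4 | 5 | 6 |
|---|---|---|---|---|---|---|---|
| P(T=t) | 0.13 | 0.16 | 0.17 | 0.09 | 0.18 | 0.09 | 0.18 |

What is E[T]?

3.02

E[T] = Σ t·P(T=t)
 = 0·0.13 + 1·0.16 + 2·0.17 + 3·0.09 + 4·0.18 + 5·0.09 + 6·0.18
 = 0 + 0.16 + 0.34 + 0.27 + 0.72 + 0.45 + 1.08
 = 3.02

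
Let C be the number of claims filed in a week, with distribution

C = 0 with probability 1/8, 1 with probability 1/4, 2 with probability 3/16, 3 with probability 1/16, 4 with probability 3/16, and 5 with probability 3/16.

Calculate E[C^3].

E[C^3] = Σ c^3·P(C=c)
 = 0·1/8 + 1·1/4 + 8·3/16 + 27·1/16 + 64·3/16 + 125·3/16
 = 0 + 1/4 + 3/2 + 27/16 + 12 + 375/16
 = 311/8

38.875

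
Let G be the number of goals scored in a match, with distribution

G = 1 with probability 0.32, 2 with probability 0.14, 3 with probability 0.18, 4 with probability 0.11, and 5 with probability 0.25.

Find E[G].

2.83

E[G] = Σ g·P(G=g)
 = 1·0.32 + 2·0.14 + 3·0.18 + 4·0.11 + 5·0.25
 = 0.32 + 0.28 + 0.54 + 0.44 + 1.25
 = 2.83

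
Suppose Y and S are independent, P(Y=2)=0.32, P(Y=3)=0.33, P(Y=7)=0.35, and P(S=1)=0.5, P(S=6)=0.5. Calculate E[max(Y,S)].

5.215

E[max(Y,S)] = Σ_y Σ_s max(y,s) · P(Y=y)P(S=s)
 = 2·0.16 + 6·0.16 + 3·0.165 + 6·0.165 + 7·0.175 + 7·0.175
 = 0.32 + 0.96 + 0.495 + 0.99 + 1.225 + 1.225
 = 5.215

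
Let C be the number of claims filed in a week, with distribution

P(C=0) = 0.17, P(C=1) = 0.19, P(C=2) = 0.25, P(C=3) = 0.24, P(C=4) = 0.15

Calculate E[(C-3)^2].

E[(C-3)^2] = Σ (c-3)^2·P(C=c)
 = 9·0.17 + 4·0.19 + 1·0.25 + 0·0.24 + 1·0.15
 = 1.53 + 0.76 + 0.25 + 0 + 0.15
 = 2.69

2.69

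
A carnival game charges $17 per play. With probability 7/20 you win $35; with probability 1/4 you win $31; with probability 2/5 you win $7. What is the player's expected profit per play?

5.8

E[payout] = 35·7/20 + 31·1/4 + 7·2/5
 = 49/4 + 31/4 + 14/5
 = 114/5
Net = 114/5 - 17 = 29/5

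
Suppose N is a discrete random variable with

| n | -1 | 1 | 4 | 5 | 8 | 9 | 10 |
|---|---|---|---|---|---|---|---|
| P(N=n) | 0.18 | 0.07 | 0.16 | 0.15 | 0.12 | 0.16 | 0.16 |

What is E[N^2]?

E[N^2] = Σ n^2·P(N=n)
 = 1·0.18 + 1·0.07 + 16·0.16 + 25·0.15 + 64·0.12 + 81·0.16 + 100·0.16
 = 0.18 + 0.07 + 2.56 + 3.75 + 7.68 + 12.96 + 16
 = 43.2

43.2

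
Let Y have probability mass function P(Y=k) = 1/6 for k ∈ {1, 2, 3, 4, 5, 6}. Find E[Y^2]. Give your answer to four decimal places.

E[Y^2] = Σ y^2·P(Y=y)
 = 1·1/6 + 4·1/6 + 9·1/6 + 16·1/6 + 25·1/6 + 36·1/6
 = 1/6 + 2/3 + 3/2 + 8/3 + 25/6 + 6
 = 91/6

15.1667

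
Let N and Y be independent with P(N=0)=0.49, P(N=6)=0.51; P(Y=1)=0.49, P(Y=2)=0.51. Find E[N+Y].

E[N+Y] = Σ_n Σ_y (n+y) · P(N=n)P(Y=y)
 = 1·0.2401 + 2·0.2499 + 7·0.2499 + 8·0.2601
 = 0.2401 + 0.4998 + 1.7493 + 2.0808
 = 4.57

4.57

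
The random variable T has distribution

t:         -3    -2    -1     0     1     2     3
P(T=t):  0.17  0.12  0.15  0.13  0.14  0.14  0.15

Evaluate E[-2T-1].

-0.94

E[-2T-1] = Σ (-2t-1)·P(T=t)
 = 5·0.17 + 3·0.12 + 1·0.15 + (-1)·0.13 + (-3)·0.14 + (-5)·0.14 + (-7)·0.15
 = 0.85 + 0.36 + 0.15 + (-0.13) + (-0.42) + (-0.7) + (-1.05)
 = -0.94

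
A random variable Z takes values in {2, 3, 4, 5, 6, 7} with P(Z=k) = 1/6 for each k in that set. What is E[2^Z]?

E[2^Z] = Σ 2^z·P(Z=z)
 = 4·1/6 + 8·1/6 + 16·1/6 + 32·1/6 + 64·1/6 + 128·1/6
 = 2/3 + 4/3 + 8/3 + 16/3 + 32/3 + 64/3
 = 42

42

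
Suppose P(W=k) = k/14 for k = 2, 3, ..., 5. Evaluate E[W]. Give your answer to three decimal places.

E[W] = Σ w·P(W=w)
 = 2·1/7 + 3·3/14 + 4·2/7 + 5·5/14
 = 2/7 + 9/14 + 8/7 + 25/14
 = 27/7

3.857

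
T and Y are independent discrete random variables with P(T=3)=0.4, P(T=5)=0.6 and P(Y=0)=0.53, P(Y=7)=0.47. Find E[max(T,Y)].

E[max(T,Y)] = Σ_t Σ_y max(t,y) · P(T=t)P(Y=y)
 = 3·0.212 + 7·0.188 + 5·0.318 + 7·0.282
 = 0.636 + 1.316 + 1.59 + 1.974
 = 5.516

5.516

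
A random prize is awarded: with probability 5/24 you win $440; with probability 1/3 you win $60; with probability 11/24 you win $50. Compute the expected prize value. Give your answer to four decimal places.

134.5833

E[payout] = 440·5/24 + 60·1/3 + 50·11/24
 = 275/3 + 20 + 275/12
 = 1615/12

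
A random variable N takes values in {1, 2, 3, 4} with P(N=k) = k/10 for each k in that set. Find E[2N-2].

4

E[2N-2] = Σ (2n-2)·P(N=n)
 = 0·1/10 + 2·1/5 + 4·3/10 + 6·2/5
 = 0 + 2/5 + 6/5 + 12/5
 = 4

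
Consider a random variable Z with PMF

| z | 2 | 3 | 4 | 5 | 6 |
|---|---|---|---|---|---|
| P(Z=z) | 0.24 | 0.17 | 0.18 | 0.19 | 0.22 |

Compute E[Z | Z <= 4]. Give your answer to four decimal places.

2.8983

P(Z <= 4) = 0.24 + 0.17 + 0.18 = 0.59.
E[Z | Z <= 4] = [2·0.24 + 3·0.17 + 4·0.18] / 0.59
 = 1.71 / 0.59
 = 171/59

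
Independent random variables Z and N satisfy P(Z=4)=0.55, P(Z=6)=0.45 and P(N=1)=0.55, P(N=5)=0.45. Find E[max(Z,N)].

5.1475

E[max(Z,N)] = Σ_z Σ_n max(z,n) · P(Z=z)P(N=n)
 = 4·0.3025 + 5·0.2475 + 6·0.2475 + 6·0.2025
 = 1.21 + 1.2375 + 1.485 + 1.215
 = 5.1475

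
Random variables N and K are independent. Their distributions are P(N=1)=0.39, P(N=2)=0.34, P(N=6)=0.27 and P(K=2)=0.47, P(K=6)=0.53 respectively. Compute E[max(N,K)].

4.6276

E[max(N,K)] = Σ_n Σ_k max(n,k) · P(N=n)P(K=k)
 = 2·0.1833 + 6·0.2067 + 2·0.1598 + 6·0.1802 + 6·0.1269 + 6·0.1431
 = 0.3666 + 1.2402 + 0.3196 + 1.0812 + 0.7614 + 0.8586
 = 4.6276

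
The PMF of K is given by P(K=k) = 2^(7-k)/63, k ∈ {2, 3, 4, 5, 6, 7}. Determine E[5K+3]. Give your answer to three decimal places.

E[5K+3] = Σ (5k+3)·P(K=k)
 = 13·32/63 + 18·16/63 + 23·8/63 + 28·4/63 + 33·2/63 + 38·1/63
 = 416/63 + 32/7 + 184/63 + 16/9 + 22/21 + 38/63
 = 368/21

17.524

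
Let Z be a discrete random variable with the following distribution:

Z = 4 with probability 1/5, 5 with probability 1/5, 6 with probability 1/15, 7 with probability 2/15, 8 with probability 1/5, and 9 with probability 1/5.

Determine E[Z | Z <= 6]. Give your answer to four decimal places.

4.7143

P(Z <= 6) = 1/5 + 1/5 + 1/15 = 7/15.
E[Z | Z <= 6] = [4·1/5 + 5·1/5 + 6·1/15] / (7/15)
 = 11/5 / (7/15)
 = 33/7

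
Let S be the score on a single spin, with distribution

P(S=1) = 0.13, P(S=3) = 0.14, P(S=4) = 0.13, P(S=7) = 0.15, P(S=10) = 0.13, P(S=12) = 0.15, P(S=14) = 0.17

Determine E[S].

E[S] = Σ s·P(S=s)
 = 1·0.13 + 3·0.14 + 4·0.13 + 7·0.15 + 10·0.13 + 12·0.15 + 14·0.17
 = 0.13 + 0.42 + 0.52 + 1.05 + 1.3 + 1.8 + 2.38
 = 7.6

7.6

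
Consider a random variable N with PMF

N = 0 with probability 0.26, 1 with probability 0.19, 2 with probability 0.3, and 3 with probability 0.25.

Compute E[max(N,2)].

2.25

E[max(N,2)] = Σ max(n,2)·P(N=n)
 = 2·0.26 + 2·0.19 + 2·0.3 + 3·0.25
 = 0.52 + 0.38 + 0.6 + 0.75
 = 2.25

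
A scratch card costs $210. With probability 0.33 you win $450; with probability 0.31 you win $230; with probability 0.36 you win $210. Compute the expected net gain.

E[payout] = 450·0.33 + 230·0.31 + 210·0.36
 = 148.5 + 71.3 + 75.6
 = 295.4
Net = 295.4 - 210 = 85.4

85.4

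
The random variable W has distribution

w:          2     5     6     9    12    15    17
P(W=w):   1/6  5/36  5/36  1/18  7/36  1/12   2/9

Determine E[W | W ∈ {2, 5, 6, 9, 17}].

P(W ∈ {2, 5, 6, 9, 17}) = 1/6 + 5/36 + 5/36 + 1/18 + 2/9 = 13/18.
E[W | W ∈ {2, 5, 6, 9, 17}] = [2·1/6 + 5·5/36 + 6·5/36 + 9·1/18 + 17·2/9] / (13/18)
 = 221/36 / (13/18)
 = 17/2

8.5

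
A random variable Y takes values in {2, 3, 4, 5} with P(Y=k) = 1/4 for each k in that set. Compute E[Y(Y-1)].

E[Y(Y-1)] = Σ y(y-1)·P(Y=y)
 = 2·1/4 + 6·1/4 + 12·1/4 + 20·1/4
 = 1/2 + 3/2 + 3 + 5
 = 10

10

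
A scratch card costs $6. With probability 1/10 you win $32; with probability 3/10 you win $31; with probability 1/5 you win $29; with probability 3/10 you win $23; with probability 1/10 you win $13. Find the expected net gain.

E[payout] = 32·1/10 + 31·3/10 + 29·1/5 + 23·3/10 + 13·1/10
 = 16/5 + 93/10 + 29/5 + 69/10 + 13/10
 = 53/2
Net = 53/2 - 6 = 41/2

20.5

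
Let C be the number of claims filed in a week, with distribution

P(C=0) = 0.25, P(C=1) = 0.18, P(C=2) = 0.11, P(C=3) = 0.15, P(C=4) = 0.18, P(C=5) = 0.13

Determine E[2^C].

E[2^C] = Σ 2^c·P(C=c)
 = 1·0.25 + 2·0.18 + 4·0.11 + 8·0.15 + 16·0.18 + 32·0.13
 = 0.25 + 0.36 + 0.44 + 1.2 + 2.88 + 4.16
 = 9.29

9.29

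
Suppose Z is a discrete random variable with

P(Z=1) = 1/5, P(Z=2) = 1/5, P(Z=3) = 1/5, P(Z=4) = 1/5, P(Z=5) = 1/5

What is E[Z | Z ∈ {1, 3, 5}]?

3

P(Z ∈ {1, 3, 5}) = 1/5 + 1/5 + 1/5 = 3/5.
E[Z | Z ∈ {1, 3, 5}] = [1·1/5 + 3·1/5 + 5·1/5] / (3/5)
 = 9/5 / (3/5)
 = 3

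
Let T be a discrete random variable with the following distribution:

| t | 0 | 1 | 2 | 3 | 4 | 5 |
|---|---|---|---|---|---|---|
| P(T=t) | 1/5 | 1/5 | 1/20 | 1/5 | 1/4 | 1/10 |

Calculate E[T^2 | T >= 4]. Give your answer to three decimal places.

P(T >= 4) = 1/4 + 1/10 = 7/20.
E[T^2 | T >= 4] = [16·1/4 + 25·1/10] / (7/20)
 = 13/2 / (7/20)
 = 130/7

18.571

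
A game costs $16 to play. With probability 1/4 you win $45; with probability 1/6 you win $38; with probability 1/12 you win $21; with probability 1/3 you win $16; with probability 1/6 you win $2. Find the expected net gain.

E[payout] = 45·1/4 + 38·1/6 + 21·1/12 + 16·1/3 + 2·1/6
 = 45/4 + 19/3 + 7/4 + 16/3 + 1/3
 = 25
Net = 25 - 16 = 9

9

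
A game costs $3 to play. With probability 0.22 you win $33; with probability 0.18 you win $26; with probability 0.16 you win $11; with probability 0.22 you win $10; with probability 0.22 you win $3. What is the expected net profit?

13.56

E[payout] = 33·0.22 + 26·0.18 + 11·0.16 + 10·0.22 + 3·0.22
 = 7.26 + 4.68 + 1.76 + 2.2 + 0.66
 = 16.56
Net = 16.56 - 3 = 13.56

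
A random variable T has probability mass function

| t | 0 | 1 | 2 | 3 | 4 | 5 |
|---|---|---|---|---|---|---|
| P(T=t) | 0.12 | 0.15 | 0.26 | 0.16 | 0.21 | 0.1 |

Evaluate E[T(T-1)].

E[T(T-1)] = Σ t(t-1)·P(T=t)
 = 0·0.12 + 0·0.15 + 2·0.26 + 6·0.16 + 12·0.21 + 20·0.1
 = 0 + 0 + 0.52 + 0.96 + 2.52 + 2
 = 6

6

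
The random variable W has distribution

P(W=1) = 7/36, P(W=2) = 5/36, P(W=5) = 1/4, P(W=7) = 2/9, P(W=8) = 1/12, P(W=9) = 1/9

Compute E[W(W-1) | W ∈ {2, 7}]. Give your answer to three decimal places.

26.615

P(W ∈ {2, 7}) = 5/36 + 2/9 = 13/36.
E[W(W-1) | W ∈ {2, 7}] = [2·5/36 + 42·2/9] / (13/36)
 = 173/18 / (13/36)
 = 346/13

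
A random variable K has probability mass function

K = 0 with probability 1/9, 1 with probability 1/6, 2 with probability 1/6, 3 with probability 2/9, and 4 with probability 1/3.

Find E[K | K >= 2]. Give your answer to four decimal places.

3.2308

P(K >= 2) = 1/6 + 2/9 + 1/3 = 13/18.
E[K | K >= 2] = [2·1/6 + 3·2/9 + 4·1/3] / (13/18)
 = 7/3 / (13/18)
 = 42/13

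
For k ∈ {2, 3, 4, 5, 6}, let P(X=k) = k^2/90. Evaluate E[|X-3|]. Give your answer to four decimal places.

E[|X-3|] = Σ |x-3|·P(X=x)
 = 1·2/45 + 0·1/10 + 1·8/45 + 2·5/18 + 3·2/5
 = 2/45 + 0 + 8/45 + 5/9 + 6/5
 = 89/45

1.9778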